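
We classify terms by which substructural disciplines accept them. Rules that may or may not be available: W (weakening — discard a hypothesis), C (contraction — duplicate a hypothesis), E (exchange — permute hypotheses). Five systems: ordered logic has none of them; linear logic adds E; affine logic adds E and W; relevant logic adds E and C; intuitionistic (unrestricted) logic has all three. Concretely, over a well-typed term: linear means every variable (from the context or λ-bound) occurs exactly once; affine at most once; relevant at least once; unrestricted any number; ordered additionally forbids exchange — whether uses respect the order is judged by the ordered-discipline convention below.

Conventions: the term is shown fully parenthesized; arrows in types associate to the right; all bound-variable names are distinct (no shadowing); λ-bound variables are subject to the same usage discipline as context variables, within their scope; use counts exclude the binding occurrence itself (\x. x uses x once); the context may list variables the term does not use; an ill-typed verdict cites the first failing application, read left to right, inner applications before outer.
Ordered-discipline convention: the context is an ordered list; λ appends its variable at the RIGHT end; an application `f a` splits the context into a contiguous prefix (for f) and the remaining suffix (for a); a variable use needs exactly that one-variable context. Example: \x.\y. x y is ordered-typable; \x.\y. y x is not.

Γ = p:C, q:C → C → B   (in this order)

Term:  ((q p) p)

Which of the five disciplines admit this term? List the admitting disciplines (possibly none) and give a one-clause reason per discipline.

accepted by: relevant, unrestricted
usage: p: 2; q: 1
order of uses: q, p, p
typing: well-typed at B
ordered: ✗ — repeated use of p ×2
linear: ✗ — repeated use of p ×2
affine: ✗ — repeated use of p ×2
relevant: ✓ — p, q: all used, weakening unneeded
unrestricted: ✓ — typability at B is all that's needed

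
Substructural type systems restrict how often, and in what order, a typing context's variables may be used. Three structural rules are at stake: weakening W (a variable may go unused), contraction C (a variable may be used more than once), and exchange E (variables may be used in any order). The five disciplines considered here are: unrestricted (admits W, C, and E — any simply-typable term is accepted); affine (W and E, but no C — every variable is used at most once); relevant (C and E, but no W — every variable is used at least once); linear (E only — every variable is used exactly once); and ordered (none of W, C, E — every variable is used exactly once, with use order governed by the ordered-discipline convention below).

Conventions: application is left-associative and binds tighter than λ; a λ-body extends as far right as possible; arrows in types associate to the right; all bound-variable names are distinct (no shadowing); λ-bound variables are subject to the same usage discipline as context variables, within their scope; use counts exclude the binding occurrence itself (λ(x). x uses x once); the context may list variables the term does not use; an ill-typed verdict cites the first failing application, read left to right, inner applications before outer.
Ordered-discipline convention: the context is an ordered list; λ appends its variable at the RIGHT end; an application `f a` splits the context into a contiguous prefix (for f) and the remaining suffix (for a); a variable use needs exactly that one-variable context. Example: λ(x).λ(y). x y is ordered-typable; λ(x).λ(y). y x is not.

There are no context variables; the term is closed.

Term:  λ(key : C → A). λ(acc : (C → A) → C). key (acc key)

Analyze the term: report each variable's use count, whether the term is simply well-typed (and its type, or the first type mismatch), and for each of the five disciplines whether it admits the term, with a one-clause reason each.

use counts: key (bound): 2×, acc (bound): 1×
use order (left to right): key, acc, key
typing: well-typed at (C → A) → ((C → A) → C) → A
ordered ✗ (needs contraction — key ×2)
linear ✗ (needs contraction — key ×2)
affine ✗ (needs contraction — key ×2)
relevant ✓ (every one of key, acc appears)
unrestricted ✓ (typability at (C → A) → ((C → A) → C) → A is all that's needed)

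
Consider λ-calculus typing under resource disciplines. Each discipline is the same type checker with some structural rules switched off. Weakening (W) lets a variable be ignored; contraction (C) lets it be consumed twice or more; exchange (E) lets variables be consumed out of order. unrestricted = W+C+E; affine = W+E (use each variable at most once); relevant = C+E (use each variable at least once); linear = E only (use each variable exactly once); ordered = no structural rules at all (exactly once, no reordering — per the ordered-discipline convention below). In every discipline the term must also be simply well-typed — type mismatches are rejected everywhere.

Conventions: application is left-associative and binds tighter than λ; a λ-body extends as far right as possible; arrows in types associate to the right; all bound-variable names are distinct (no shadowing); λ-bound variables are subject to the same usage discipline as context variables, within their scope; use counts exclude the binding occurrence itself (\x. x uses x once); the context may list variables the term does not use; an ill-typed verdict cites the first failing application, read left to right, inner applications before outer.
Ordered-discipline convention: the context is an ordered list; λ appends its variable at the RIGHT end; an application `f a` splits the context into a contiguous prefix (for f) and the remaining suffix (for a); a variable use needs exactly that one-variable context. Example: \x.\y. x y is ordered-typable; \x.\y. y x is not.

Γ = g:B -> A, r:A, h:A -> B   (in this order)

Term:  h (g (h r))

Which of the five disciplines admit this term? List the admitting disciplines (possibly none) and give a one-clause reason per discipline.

admitted in: relevant, unrestricted
counts: g: 1×; r: 1×; h: 2×
left-to-right use order: h, g, h, r
typing: ✓ — B
ordered ✗ (repeated use of h ×2)
linear ✗ (repeated use of h ×2)
affine ✗ (repeated use of h ×2)
relevant ✓ (at least one use each (g, r, h))
unrestricted ✓ (type-checks (B) and nothing is barred)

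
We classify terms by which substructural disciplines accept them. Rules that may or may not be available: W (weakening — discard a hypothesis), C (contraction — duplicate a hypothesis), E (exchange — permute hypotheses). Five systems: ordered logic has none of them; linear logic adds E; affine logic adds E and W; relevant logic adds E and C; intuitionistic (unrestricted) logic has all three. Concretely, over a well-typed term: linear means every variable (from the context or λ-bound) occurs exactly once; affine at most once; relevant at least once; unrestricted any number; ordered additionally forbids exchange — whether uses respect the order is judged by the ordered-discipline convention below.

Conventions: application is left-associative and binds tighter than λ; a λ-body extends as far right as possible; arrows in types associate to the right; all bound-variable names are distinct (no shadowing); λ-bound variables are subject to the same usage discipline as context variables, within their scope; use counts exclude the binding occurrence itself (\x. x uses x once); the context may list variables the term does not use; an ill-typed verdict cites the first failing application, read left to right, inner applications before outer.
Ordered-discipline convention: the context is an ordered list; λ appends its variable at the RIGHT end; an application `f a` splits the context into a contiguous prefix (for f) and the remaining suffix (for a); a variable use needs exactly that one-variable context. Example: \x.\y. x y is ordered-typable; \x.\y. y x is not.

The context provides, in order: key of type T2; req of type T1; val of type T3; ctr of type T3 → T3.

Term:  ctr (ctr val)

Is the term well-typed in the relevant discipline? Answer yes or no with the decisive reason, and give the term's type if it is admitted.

no — key, req left unused
counts: key ×0; req ×0; val ×1; ctr ×2
left-to-right use order: ctr, ctr, val
typing: well-typed at T3
across the five disciplines: ordered ✗ · linear ✗ · affine ✗ · relevant ✗ · unrestricted ✓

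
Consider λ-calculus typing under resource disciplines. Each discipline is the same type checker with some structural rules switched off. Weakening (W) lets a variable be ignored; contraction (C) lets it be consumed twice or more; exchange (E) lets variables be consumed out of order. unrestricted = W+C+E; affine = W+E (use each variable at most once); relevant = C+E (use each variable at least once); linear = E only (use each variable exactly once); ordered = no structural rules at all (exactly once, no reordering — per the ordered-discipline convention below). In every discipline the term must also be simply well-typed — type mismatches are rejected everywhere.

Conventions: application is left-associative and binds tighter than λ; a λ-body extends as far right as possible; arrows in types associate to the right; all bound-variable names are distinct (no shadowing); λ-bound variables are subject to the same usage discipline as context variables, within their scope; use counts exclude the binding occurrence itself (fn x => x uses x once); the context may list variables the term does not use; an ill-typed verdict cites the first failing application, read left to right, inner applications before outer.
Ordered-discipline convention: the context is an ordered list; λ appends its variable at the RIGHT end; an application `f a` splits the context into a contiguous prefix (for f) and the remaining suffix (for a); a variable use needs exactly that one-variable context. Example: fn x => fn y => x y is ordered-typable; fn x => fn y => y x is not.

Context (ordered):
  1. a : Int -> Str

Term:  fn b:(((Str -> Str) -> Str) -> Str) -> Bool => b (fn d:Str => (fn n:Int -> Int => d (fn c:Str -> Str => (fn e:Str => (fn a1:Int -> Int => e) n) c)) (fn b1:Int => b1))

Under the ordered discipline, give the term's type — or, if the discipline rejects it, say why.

not well-typed under ordered — fails simple typing
use counts: a=0; b (λ-bound)=1; d (λ-bound)=1; n (λ-bound)=1; c (λ-bound)=1; e (λ-bound)=1; a1 (λ-bound)=0; b1 (λ-bound)=1
order of uses: b, d, e, n, c, b1
typing: ill-typed: argument of type Str -> Str where Str is required
all disciplines: ordered ✗, linear ✗, affine ✗, relevant ✗, unrestricted ✗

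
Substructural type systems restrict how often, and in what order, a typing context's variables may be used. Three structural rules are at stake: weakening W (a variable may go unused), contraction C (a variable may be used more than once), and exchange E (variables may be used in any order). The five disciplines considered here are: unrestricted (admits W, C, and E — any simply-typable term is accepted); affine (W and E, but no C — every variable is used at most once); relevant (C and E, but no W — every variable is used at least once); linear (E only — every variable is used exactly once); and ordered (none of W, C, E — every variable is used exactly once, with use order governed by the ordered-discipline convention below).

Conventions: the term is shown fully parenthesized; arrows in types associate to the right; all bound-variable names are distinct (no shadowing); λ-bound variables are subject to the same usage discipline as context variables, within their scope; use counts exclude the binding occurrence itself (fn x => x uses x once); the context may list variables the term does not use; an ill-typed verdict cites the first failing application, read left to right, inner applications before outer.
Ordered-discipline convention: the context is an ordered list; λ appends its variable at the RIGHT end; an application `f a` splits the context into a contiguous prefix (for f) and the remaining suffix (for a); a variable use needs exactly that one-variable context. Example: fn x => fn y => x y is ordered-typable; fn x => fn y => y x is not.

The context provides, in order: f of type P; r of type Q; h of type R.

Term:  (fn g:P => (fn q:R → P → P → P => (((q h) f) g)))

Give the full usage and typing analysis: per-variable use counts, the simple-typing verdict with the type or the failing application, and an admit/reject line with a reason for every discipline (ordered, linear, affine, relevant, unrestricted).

use counts: f: 1×; r: 0×; h: 1×; g (bound): 1×; q (bound): 1×
uses in reading order: q, h, f, g
typing: well-typed at P → (R → P → P → P) → P
ordered: ✗, r left unused
linear: ✗, r left unused
affine: ✓, at most one use each (f, r, h, g, q)
relevant: ✗, r left unused
unrestricted: ✓, type-checks (P → (R → P → P → P) → P) and nothing is barred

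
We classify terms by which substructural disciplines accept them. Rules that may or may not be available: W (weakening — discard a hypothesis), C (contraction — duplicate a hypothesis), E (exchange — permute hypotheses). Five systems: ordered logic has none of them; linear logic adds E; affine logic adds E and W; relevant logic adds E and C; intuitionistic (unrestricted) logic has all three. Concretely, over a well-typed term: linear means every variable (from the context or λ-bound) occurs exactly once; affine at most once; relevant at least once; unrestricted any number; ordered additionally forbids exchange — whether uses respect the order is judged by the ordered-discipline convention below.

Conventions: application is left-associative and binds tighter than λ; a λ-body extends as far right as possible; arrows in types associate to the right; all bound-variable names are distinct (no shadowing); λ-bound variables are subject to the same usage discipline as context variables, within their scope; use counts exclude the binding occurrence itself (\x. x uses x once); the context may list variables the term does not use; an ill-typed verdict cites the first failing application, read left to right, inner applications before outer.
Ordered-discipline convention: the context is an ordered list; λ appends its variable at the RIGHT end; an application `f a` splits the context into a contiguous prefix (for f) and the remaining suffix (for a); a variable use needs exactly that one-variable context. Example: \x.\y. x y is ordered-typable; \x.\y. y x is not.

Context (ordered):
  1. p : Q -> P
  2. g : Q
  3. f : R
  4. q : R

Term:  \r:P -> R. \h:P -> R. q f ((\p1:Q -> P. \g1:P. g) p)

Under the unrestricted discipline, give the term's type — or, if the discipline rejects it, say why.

not well-typed under unrestricted — not simply typable
variable uses: p ×1, g ×1, f ×1, q ×1, r (bound) ×0, h (bound) ×0, p1 (bound) ×0, g1 (bound) ×0
order of uses: q, f, g, p
typing: ill-typed: non-function type R applied to an argument
per-discipline verdicts: ordered ✗, linear ✗, affine ✗, relevant ✗, unrestricted ✗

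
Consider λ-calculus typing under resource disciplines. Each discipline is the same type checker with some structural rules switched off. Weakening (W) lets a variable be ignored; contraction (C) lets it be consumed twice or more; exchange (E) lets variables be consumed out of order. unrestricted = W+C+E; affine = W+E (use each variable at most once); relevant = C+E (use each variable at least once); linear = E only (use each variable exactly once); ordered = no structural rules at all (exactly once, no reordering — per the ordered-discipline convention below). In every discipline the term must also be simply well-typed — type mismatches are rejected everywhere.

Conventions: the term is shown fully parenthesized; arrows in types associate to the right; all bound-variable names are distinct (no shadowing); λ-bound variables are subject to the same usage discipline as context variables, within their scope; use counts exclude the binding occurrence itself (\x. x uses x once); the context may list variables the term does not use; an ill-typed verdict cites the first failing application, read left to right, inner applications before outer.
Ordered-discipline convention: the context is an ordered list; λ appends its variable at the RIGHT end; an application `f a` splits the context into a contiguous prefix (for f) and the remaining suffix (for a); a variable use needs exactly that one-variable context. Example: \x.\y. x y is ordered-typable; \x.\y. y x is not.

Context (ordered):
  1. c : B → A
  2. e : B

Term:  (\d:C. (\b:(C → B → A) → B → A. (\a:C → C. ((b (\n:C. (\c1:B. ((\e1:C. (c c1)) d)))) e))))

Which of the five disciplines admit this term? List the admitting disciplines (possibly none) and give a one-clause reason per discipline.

accepted by: affine, unrestricted
variable uses: c: 1; e: 1; d [bound]: 1; b [bound]: 1; a [bound]: 0; n [bound]: 0; c1 [bound]: 1; e1 [bound]: 0
uses in reading order: b, c, c1, d, e
typing: well-typed at C → ((C → B → A) → B → A) → (C → C) → A
ordered: ✗, unused: a, n, e1 — weakening required
linear: ✗, unused: a, n, e1 — weakening required
affine: ✓, at most one use each (c, e, d, b, a, n, c1, e1)
relevant: ✗, unused: a, n, e1 — weakening required
unrestricted: ✓, well-typed at C → ((C → B → A) → B → A) → (C → C) → A; no restrictions here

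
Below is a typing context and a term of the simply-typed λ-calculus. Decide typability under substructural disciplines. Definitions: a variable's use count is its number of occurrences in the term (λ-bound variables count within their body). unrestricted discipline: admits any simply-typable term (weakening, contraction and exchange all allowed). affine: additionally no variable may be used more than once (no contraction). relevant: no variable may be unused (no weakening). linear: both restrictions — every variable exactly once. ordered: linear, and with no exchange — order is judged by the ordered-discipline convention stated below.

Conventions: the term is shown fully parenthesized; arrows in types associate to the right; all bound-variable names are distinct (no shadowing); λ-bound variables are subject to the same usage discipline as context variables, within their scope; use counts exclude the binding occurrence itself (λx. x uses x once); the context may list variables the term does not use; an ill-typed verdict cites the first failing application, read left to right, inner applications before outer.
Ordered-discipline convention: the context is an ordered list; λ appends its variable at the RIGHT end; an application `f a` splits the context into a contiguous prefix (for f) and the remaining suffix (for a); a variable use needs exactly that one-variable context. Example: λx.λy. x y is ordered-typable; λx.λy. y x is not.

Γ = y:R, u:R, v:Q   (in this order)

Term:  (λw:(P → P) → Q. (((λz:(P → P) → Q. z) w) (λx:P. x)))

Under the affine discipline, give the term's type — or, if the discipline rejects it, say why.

term : ((P → P) → Q) → Q
usage: y ×0; u ×0; v ×0; w [bound] ×1; z [bound] ×1; x [bound] ×1
left-to-right use order: z, w, x
typing: well-typed — term : ((P → P) → Q) → Q
all disciplines: ordered ✗ | linear ✗ | affine ✓ | relevant ✗ | unrestricted ✓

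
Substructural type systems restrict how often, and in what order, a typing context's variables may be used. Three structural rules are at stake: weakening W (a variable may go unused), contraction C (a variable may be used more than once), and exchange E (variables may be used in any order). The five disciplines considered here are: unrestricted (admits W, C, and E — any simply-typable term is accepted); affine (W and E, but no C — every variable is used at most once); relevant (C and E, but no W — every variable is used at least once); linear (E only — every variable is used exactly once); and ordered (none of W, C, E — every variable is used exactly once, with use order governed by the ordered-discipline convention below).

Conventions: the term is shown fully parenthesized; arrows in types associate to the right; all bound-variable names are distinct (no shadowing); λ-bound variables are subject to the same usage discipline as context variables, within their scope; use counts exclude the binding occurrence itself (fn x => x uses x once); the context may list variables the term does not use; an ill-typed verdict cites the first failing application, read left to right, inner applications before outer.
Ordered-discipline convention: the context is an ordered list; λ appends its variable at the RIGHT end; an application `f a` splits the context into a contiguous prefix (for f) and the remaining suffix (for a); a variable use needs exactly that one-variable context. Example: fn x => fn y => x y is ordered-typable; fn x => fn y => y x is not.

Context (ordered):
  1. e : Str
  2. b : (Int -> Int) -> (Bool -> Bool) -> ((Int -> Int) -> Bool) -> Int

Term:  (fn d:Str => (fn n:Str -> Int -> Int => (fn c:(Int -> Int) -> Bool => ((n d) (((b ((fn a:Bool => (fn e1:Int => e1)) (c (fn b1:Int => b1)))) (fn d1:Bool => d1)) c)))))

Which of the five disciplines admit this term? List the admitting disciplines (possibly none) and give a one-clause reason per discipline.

admitted by: unrestricted
usage: e=0, b=1, d (λ-bound)=1, n (λ-bound)=1, c (λ-bound)=2, a (λ-bound)=0, e1 (λ-bound)=1, b1 (λ-bound)=1, d1 (λ-bound)=1
use order (left to right): n, d, b, e1, c, b1, d1, c
typing: ✓ — Str -> (Str -> Int -> Int) -> ((Int -> Int) -> Bool) -> Int
ordered ✗ (c ×2 used more than once (contraction); unused: e, a — weakening required)
linear ✗ (c ×2 used more than once (contraction); unused: e, a — weakening required)
affine ✗ (c ×2 used more than once (contraction))
relevant ✗ (unused: e, a — weakening required)
unrestricted ✓ (type-checks (Str -> (Str -> Int -> Int) -> ((Int -> Int) -> Bool) -> Int) and nothing is barred)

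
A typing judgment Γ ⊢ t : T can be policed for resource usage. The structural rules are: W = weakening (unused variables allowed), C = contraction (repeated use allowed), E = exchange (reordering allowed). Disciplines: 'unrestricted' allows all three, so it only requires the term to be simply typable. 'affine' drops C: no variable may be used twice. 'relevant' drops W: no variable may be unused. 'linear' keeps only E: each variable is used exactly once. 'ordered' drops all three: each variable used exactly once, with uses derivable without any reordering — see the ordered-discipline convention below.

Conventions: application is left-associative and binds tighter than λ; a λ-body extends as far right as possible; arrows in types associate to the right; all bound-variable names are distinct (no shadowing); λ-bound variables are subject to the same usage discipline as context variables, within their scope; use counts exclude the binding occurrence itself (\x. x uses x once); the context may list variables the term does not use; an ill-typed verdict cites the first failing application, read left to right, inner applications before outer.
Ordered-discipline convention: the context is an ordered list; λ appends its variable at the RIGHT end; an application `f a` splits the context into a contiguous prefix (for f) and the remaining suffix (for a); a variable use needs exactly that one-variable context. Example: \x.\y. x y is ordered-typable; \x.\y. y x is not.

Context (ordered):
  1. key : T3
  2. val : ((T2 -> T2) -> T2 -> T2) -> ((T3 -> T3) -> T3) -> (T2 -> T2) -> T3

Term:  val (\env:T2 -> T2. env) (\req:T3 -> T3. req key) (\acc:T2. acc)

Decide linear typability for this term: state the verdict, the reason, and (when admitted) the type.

yes — key, val, env, req, acc: one use apiece; term : T3
usage: key: 1; val: 1; env [bound]: 1; req [bound]: 1; acc [bound]: 1
uses in reading order: val, env, req, key, acc
typing: the term checks, with type T3
all disciplines: ordered ✗ · linear ✓ · affine ✓ · relevant ✓ · unrestricted ✓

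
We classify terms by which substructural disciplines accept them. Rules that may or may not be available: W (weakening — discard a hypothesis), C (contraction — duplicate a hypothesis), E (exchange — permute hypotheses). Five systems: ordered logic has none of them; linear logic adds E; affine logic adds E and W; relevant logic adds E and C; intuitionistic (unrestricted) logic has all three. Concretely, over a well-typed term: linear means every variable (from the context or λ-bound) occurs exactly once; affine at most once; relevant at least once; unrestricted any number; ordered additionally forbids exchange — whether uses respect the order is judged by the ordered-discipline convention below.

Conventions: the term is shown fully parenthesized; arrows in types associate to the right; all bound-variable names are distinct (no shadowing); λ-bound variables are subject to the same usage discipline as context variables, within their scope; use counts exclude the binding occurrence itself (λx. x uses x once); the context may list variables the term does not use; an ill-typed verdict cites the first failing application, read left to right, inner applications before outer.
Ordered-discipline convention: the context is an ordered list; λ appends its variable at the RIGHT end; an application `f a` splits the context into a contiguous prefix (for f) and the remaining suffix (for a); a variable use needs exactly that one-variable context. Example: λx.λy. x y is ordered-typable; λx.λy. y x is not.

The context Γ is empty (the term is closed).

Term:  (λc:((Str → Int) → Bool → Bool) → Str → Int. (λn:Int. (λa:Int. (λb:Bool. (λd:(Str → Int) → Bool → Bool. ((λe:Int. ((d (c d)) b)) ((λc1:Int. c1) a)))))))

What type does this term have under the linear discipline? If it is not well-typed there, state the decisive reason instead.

not well-typed under linear — needs contraction — d ×2; n, e left unused
counts: c [bound]: 1, n [bound]: 0, a [bound]: 1, b [bound]: 1, d [bound]: 2, e [bound]: 0, c1 [bound]: 1
use order (left to right): d, c, d, b, c1, a
typing: well-typed at (((Str → Int) → Bool → Bool) → Str → Int) → Int → Int → Bool → ((Str → Int) → Bool → Bool) → Bool
all disciplines: ordered ✗, linear ✗, affine ✗, relevant ✗, unrestricted ✓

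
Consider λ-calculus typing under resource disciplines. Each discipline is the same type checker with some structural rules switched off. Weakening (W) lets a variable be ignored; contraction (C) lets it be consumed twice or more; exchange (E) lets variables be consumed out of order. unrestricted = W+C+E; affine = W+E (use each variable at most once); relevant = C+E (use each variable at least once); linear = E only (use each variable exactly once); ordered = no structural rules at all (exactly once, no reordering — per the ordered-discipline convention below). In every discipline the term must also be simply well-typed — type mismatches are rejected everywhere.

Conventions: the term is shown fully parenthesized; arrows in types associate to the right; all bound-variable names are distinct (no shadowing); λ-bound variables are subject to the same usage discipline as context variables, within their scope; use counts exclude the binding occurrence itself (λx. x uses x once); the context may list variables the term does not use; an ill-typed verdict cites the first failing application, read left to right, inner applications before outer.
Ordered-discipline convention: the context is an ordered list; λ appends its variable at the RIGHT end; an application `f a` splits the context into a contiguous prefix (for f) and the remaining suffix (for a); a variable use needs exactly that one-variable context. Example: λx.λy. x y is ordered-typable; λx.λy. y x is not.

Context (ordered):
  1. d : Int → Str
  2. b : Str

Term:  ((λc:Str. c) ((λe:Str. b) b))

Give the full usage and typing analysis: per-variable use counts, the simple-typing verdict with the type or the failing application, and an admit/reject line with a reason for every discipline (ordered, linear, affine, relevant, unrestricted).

counts: d ×0, b ×2, c (bound) ×1, e (bound) ×0
uses in reading order: c, b, b
typing: ✓ — Str
ordered: ✗ — b ×2 used more than once (contraction); d, e left unused
linear: ✗ — b ×2 used more than once (contraction); d, e left unused
affine: ✗ — b ×2 used more than once (contraction)
relevant: ✗ — d, e left unused
unrestricted: ✓ — simply typable at Str; W, C, E all held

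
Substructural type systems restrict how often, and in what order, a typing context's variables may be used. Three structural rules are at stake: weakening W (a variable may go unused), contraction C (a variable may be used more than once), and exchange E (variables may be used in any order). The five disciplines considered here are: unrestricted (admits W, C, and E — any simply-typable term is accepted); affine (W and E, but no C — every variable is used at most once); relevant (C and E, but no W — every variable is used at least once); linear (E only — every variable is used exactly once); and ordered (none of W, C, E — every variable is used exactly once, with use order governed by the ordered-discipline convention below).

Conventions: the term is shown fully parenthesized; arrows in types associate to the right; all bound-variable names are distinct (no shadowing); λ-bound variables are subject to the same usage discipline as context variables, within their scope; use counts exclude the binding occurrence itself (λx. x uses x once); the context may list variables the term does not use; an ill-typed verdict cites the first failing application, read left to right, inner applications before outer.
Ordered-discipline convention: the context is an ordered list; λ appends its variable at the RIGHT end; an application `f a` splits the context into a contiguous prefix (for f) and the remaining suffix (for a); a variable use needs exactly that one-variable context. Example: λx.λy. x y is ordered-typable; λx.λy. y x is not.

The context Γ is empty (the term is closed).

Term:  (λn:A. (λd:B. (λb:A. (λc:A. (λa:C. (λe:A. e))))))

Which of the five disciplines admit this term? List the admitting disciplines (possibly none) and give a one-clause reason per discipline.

admitted by: affine, unrestricted
use counts: n (bound)=0; d (bound)=0; b (bound)=0; c (bound)=0; a (bound)=0; e (bound)=1
use order (left to right): e
typing: the term checks, with type A → B → A → A → C → A → A
ordered: ✗ — unused: n, d, b, c, a — weakening required
linear: ✗ — unused: n, d, b, c, a — weakening required
affine: ✓ — none of n, d, b, c, a, e used more than once
relevant: ✗ — unused: n, d, b, c, a — weakening required
unrestricted: ✓ — simply typable at A → B → A → A → C → A → A; W, C, E all held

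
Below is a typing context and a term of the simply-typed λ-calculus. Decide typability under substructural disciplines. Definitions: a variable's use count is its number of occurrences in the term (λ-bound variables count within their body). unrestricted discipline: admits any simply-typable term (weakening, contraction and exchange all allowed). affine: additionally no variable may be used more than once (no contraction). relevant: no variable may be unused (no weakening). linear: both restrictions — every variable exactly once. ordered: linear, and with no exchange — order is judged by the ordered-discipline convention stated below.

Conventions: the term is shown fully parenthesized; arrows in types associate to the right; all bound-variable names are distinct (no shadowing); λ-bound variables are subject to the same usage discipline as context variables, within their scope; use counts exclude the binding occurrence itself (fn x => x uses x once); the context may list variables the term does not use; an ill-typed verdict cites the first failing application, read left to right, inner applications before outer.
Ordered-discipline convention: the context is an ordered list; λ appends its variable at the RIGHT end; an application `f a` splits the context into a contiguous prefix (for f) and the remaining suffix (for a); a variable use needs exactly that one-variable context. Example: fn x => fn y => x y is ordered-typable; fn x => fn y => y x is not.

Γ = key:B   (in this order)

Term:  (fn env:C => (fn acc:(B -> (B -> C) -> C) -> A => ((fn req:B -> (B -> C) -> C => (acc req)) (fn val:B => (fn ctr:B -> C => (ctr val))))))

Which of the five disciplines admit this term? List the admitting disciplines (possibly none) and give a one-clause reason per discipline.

accepted by: affine, unrestricted
use counts: key: 0×; env [bound]: 0×; acc [bound]: 1×; req [bound]: 1×; val [bound]: 1×; ctr [bound]: 1×
left-to-right use order: acc, req, ctr, val
typing: well-typed at C -> ((B -> (B -> C) -> C) -> A) -> A
ordered: ✗, key, env never used (weakening)
linear: ✗, key, env never used (weakening)
affine: ✓, none of key, env, acc, req, val, ctr used more than once
relevant: ✗, key, env never used (weakening)
unrestricted: ✓, type-checks (C -> ((B -> (B -> C) -> C) -> A) -> A) and nothing is barred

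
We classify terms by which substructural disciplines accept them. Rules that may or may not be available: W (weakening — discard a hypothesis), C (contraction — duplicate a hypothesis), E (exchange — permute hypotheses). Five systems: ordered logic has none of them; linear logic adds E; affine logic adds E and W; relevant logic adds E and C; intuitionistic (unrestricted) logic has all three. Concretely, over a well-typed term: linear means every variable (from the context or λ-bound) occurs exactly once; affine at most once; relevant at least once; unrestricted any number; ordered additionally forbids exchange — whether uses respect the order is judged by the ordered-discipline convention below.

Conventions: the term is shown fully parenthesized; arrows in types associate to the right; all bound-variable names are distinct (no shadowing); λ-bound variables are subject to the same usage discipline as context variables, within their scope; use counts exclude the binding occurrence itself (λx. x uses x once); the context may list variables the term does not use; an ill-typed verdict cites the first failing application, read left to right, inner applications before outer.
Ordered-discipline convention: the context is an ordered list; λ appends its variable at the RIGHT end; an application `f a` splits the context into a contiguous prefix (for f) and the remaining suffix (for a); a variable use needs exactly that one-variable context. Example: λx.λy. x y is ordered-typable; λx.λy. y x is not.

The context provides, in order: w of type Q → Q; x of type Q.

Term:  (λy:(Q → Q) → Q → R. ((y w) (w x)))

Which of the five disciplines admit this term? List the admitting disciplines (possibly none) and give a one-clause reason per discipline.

accepted by: relevant, unrestricted
counts: w: 2×; x: 1×; y (λ-bound): 1×
left-to-right use order: y, w, w, x
typing: well-typed at ((Q → Q) → Q → R) → R
ordered: ✗ — w ×2 used more than once (contraction)
linear: ✗ — w ×2 used more than once (contraction)
affine: ✗ — w ×2 used more than once (contraction)
relevant: ✓ — at least one use each (w, x, y)
unrestricted: ✓ — simply typable at ((Q → Q) → Q → R) → R; W, C, E all held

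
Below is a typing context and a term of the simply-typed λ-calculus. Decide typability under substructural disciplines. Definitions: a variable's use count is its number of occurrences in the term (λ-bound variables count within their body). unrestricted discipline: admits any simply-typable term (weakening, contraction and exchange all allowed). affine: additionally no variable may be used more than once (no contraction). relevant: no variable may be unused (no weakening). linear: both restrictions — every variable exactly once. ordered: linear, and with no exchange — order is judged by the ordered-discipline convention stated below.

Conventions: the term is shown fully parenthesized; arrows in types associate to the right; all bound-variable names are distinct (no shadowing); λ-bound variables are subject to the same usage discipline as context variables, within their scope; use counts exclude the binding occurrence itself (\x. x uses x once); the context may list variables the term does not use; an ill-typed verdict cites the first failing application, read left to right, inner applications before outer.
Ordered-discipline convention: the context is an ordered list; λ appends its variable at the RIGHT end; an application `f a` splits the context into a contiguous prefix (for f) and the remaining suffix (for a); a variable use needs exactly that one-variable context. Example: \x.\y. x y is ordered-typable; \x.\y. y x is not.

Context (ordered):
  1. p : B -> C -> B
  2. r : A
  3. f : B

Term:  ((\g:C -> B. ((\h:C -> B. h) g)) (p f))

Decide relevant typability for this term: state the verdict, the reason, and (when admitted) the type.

no — r never used (weakening)
usage: p: 1×, r: 0×, f: 1×, g (bound): 1×, h (bound): 1×
left-to-right use order: h, g, p, f
typing: the term checks, with type C -> B
across the five disciplines: ordered ✗ | linear ✗ | affine ✓ | relevant ✗ | unrestricted ✓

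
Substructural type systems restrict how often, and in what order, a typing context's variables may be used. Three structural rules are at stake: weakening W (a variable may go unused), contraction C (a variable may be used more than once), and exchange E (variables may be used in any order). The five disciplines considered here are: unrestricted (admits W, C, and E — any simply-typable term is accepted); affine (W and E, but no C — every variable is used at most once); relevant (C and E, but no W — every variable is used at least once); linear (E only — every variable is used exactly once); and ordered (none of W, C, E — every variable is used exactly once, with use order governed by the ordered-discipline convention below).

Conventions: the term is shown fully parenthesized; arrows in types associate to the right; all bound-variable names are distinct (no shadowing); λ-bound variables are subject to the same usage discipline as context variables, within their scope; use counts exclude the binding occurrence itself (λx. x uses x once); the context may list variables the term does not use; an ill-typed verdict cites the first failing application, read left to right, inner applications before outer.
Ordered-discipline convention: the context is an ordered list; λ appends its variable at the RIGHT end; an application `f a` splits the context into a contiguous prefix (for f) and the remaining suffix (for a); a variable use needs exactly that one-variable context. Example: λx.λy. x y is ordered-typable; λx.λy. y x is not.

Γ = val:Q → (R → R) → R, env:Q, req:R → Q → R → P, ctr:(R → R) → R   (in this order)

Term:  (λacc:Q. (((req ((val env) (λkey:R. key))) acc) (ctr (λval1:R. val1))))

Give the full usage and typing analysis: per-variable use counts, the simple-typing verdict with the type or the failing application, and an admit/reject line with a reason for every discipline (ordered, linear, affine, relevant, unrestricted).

variable uses: val ×1, env ×1, req ×1, ctr ×1, acc (bound) ×1, key (bound) ×1, val1 (bound) ×1
use order (left to right): req, val, env, key, acc, ctr, val1
typing: well-typed — term : Q → P
ordered: ✗ — no ordered split (uses run req, val, env, key, acc, ctr, val1)
linear: ✓ — val, env, req, ctr, acc, key, val1: one use apiece
affine: ✓ — no duplicate uses among val, env, req, ctr, acc, key, val1
relevant: ✓ — none of val, env, req, ctr, acc, key, val1 goes unused
unrestricted: ✓ — well-typed at Q → P; no restrictions here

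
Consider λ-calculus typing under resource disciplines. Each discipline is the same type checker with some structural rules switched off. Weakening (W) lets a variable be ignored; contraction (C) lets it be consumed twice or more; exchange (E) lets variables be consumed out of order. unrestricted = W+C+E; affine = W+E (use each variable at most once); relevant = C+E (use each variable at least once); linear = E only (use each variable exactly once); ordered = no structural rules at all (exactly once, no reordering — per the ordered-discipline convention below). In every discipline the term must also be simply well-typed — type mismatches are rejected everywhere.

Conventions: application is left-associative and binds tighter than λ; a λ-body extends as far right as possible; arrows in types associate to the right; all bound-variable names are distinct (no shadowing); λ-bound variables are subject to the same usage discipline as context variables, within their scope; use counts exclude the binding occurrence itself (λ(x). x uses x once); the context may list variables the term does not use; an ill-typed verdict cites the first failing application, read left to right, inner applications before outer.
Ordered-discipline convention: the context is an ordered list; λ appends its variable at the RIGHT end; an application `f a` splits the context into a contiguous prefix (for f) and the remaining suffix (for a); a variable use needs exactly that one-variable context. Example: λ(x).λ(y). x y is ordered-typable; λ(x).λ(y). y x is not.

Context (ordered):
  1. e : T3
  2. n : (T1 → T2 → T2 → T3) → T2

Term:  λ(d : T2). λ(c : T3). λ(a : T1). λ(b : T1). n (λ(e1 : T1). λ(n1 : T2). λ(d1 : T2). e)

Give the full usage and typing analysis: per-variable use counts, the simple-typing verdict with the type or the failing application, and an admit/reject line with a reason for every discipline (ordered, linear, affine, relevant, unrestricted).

usage: e=1, n=1, d (bound)=0, c (bound)=0, a (bound)=0, b (bound)=0, e1 (bound)=0, n1 (bound)=0, d1 (bound)=0
left-to-right use order: n, e
typing: the term checks, with type T2 → T3 → T1 → T1 → T2
ordered ✗ (needs weakening: d, c, a, b, e1, n1, d1 unused)
linear ✗ (needs weakening: d, c, a, b, e1, n1, d1 unused)
affine ✓ (at most one use each (e, n, d, c, a, b, e1, n1, d1))
relevant ✗ (needs weakening: d, c, a, b, e1, n1, d1 unused)
unrestricted ✓ (well-typed at T2 → T3 → T1 → T1 → T2; no restrictions here)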